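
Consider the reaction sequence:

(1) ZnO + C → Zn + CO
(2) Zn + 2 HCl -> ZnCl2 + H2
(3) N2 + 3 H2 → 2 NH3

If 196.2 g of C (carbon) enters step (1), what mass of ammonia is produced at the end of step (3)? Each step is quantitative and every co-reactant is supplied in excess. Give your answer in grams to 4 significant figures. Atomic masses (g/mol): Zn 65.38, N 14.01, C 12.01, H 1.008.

185.5 g

M(C) = 12.01 g/mol.
M(NH3) = 14.01 + 3(1.008) = 17.034 g/mol.
n(C) = 196.2 / 12.01 = 16.336 mol.
Reaction (1): C→Zn ratio 1:1 ⇒ n(Zn) = 16.336 mol.
Reaction (2): Zn→H2 ratio 1:1 ⇒ n(H2) = 16.336 mol.
Reaction (3): H2→NH3 ratio 3:2 ⇒ n(NH3) = 10.891 mol.
Mass of NH3 = 10.891 × 17.034 = 185.52 g.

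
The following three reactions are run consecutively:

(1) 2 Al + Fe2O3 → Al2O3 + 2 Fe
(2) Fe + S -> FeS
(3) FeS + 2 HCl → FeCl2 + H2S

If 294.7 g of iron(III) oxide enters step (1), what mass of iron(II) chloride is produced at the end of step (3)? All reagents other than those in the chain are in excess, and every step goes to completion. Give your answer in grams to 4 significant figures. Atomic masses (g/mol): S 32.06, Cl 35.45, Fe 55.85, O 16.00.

467.8 g

M(Fe2O3) = 2(55.85) + 3(16.00) = 159.70 g/mol.
M(FeCl2) = 55.85 + 2(35.45) = 126.75 g/mol.
n(Fe2O3) = 294.7 / 159.70 = 1.8453 mol.
Reaction (1): Fe2O3→Fe ratio 1:2 ⇒ n(Fe) = 3.6907 mol.
Reaction (2): Fe→FeS ratio 1:1 ⇒ n(FeS) = 3.6907 mol.
Reaction (3): FeS→FeCl2 ratio 1:1 ⇒ n(FeCl2) = 3.6907 mol.
Mass of FeCl2 = 3.6907 × 126.75 = 467.79 g.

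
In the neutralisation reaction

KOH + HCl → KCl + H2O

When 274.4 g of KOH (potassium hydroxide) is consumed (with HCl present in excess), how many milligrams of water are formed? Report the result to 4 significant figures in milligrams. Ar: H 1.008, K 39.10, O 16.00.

M(KOH) = 39.10 + 16.00 + 1.008 = 56.108 g/mol.
M(H2O) = 2(1.008) + 16.00 = 18.016 g/mol.
n(KOH) = 274.40 g / 56.108 g/mol = 4.8906 mol.
From the equation the KOH:H2O mole ratio is 1:1, so n(H2O) = 4.8906 × 1/1 = 4.8906 mol.
Mass of H2O = 4.8906 mol × 18.016 g/mol = 88.108 g.
Converting to mg: 88.108 g = 88110 mg.

88110 mg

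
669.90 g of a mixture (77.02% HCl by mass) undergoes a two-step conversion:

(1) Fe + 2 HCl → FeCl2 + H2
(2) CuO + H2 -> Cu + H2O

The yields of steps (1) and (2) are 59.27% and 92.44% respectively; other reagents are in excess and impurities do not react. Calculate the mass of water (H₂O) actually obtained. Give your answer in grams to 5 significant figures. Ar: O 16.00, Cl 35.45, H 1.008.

69.846 g

Pure HCl = 669.90 × 0.7702 = 515.957 g.
M(HCl) = 1.008 + 35.45 = 36.458 g/mol.
M(H2O) = 2(1.008) + 16.00 = 18.016 g/mol.
n(HCl) = 515.957 / 36.458 = 14.1521 mol.
Step 1 (HCl:H2 = 2:1): theoretical n(H2) = 7.07605 mol; at 59.27% yield, n(H2) = 4.19397 mol.
Step 2 (H2:H2O = 1:1): theoretical n(H2O) = 4.19397 mol, so theoretical mass = 4.19397 × 18.016 = 75.5586 g.
At 92.44% yield, actual mass of H2O = 75.5586 × 0.9244 = 69.8464 g.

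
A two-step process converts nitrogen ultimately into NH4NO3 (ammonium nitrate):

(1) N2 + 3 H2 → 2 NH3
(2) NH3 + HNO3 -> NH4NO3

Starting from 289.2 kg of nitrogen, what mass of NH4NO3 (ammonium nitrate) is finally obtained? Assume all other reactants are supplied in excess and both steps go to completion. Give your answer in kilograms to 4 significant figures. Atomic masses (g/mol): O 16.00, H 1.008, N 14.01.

M(N2) = 2(14.01) = 28.02 g/mol.
M(NH4NO3) = 2(14.01) + 4(1.008) + 3(16.00) = 80.052 g/mol.
289.2 kg = 289200 g.
n(N2) = 289200 / 28.02 = 10321 mol.
Step 1 gives a 1:2 ratio of N2 to NH3, so n(NH3) = 20642 mol.
In step 2 the NH3:NH4NO3 ratio is 1:1, so n(NH4NO3) = 20642 mol.
Mass of NH4NO3 = 20642 × 80.052 = 1.6525 × 10^6 g = 1652 kg.

1652 kg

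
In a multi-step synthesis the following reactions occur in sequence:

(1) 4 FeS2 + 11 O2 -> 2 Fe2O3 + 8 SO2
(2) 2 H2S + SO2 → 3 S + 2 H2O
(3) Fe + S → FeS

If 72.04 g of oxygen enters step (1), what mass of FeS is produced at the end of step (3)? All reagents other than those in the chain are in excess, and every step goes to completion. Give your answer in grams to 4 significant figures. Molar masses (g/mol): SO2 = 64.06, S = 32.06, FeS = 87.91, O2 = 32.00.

n(O2) = 72.04 / 32.00 = 2.2513 mol.
Reaction (1): O2→SO2 ratio 11:8 ⇒ n(SO2) = 1.6373 mol.
Reaction (2): SO2→S ratio 1:3 ⇒ n(S) = 4.9118 mol.
Reaction (3): S→FeS ratio 1:1 ⇒ n(FeS) = 4.9118 mol.
Mass of FeS = 4.9118 × 87.91 = 431.80 g.

431.8 g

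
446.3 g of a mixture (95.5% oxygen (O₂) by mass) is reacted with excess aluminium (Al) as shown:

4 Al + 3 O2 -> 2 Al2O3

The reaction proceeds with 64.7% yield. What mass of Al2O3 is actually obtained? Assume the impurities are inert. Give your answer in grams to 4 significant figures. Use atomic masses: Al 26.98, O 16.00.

Pure O2 available = 446.3 g × 0.955 = 426.22 g.
M(O2) = 2(16.00) = 32.00 g/mol.
M(Al2O3) = 2(26.98) + 3(16.00) = 101.96 g/mol.
n(O2) = 426.22 g / 32.00 g/mol = 13.319 mol.
From the equation the O2:Al2O3 mole ratio is 3:2, so n(Al2O3) = 13.319 × 2/3 = 8.8795 mol.
Mass of Al2O3 = 8.8795 mol × 101.96 g/mol = 905.35 g.
Actual mass collected = 905.35 g × 0.647 = 585.76 g.

585.8 g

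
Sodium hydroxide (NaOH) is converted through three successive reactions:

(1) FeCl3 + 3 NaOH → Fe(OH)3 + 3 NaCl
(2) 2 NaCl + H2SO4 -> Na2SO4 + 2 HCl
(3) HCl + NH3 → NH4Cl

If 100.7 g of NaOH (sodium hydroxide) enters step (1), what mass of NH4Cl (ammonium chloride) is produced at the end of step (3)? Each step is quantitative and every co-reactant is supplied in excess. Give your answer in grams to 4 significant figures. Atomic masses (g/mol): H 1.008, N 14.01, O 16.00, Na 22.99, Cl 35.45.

M(NaOH) = 22.99 + 16.00 + 1.008 = 39.998 g/mol.
M(NH4Cl) = 14.01 + 4(1.008) + 35.45 = 53.492 g/mol.
n(NaOH) = 100.7 / 39.998 = 2.5176 mol.
Reaction (1): NaOH→NaCl ratio 3:3 ⇒ n(NaCl) = 2.5176 mol.
Reaction (2): NaCl→HCl ratio 2:2 ⇒ n(HCl) = 2.5176 mol.
Reaction (3): HCl→NH4Cl ratio 1:1 ⇒ n(NH4Cl) = 2.5176 mol.
Mass of NH4Cl = 2.5176 × 53.492 = 134.67 g.

134.7 g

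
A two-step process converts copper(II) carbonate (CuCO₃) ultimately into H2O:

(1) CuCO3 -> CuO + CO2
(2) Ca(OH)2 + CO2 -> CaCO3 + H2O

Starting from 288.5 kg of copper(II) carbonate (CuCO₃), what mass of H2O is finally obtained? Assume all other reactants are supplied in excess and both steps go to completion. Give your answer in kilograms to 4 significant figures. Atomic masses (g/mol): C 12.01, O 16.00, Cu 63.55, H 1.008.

M(CuCO3) = 63.55 + 12.01 + 3(16.00) = 123.56 g/mol.
M(H2O) = 2(1.008) + 16.00 = 18.016 g/mol.
288.5 kg = 288500 g.
n(CuCO3) = 288500 / 123.56 = 2334.9 mol.
Step 1 gives a 1:1 ratio of CuCO3 to CO2, so n(CO2) = 2334.9 mol.
In step 2 the CO2:H2O ratio is 1:1, so n(H2O) = 2334.9 mol.
Mass of H2O = 2334.9 × 18.016 = 42066 g = 42.07 kg.

42.07 kg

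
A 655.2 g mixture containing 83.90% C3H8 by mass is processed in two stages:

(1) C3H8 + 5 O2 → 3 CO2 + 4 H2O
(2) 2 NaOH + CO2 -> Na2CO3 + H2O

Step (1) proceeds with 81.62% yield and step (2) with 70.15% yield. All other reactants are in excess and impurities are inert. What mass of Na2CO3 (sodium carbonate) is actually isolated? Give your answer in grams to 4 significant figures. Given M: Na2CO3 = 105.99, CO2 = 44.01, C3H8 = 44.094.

Pure C3H8 = 655.2 × 0.8390 = 549.71 g.
n(C3H8) = 549.71 / 44.094 = 12.467 mol.
Step 1 (C3H8:CO2 = 1:3): theoretical n(CO2) = 37.401 mol; at 81.62% yield, n(CO2) = 30.526 mol.
Step 2 (CO2:Na2CO3 = 1:1): theoretical n(Na2CO3) = 30.526 mol, so theoretical mass = 30.526 × 105.99 = 3235.5 g.
At 70.15% yield, actual mass of Na2CO3 = 3235.5 × 0.7015 = 2269.7 g.

2270 g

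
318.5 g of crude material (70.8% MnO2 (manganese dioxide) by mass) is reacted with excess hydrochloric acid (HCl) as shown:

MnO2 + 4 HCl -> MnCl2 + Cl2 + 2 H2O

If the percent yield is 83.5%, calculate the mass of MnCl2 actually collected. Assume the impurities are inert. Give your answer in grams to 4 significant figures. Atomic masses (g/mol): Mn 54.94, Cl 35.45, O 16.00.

Pure MnO2 available = 318.5 g × 0.708 = 225.50 g.
M(MnO2) = 54.94 + 2(16.00) = 86.94 g/mol.
M(MnCl2) = 54.94 + 2(35.45) = 125.84 g/mol.
n(MnO2) = 225.50 g / 86.94 g/mol = 2.5937 mol.
From the equation the MnO2:MnCl2 mole ratio is 1:1, so n(MnCl2) = 2.5937 × 1/1 = 2.5937 mol.
Mass of MnCl2 = 2.5937 mol × 125.84 g/mol = 326.39 g.
Actual mass collected = 326.39 g × 0.835 = 272.54 g.

272.5 g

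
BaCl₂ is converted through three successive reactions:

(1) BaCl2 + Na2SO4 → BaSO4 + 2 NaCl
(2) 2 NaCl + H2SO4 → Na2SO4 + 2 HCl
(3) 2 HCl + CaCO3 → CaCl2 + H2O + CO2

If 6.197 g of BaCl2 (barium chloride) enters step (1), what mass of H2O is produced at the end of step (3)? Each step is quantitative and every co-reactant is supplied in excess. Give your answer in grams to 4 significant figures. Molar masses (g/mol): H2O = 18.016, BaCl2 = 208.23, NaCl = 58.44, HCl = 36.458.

n(BaCl2) = 6.197 / 208.23 = 0.029760 mol.
Reaction (1): BaCl2→NaCl ratio 1:2 ⇒ n(NaCl) = 0.059521 mol.
Reaction (2): NaCl→HCl ratio 2:2 ⇒ n(HCl) = 0.059521 mol.
Reaction (3): HCl→H2O ratio 2:1 ⇒ n(H2O) = 0.029760 mol.
Mass of H2O = 0.029760 × 18.016 = 0.53616 g.

0.5362 g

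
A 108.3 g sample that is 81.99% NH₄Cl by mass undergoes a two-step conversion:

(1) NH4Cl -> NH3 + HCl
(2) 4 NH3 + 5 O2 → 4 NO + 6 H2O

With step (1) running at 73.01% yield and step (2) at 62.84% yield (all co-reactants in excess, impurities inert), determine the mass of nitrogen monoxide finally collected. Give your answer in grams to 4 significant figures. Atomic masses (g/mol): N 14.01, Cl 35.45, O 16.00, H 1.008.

Pure NH4Cl = 108.3 × 0.8199 = 88.795 g.
M(NH4Cl) = 14.01 + 4(1.008) + 35.45 = 53.492 g/mol.
M(NO) = 14.01 + 16.00 = 30.01 g/mol.
n(NH4Cl) = 88.795 / 53.492 = 1.6600 mol.
Step 1 (NH4Cl:NH3 = 1:1): theoretical n(NH3) = 1.6600 mol; at 73.01% yield, n(NH3) = 1.2119 mol.
Step 2 (NH3:NO = 4:4): theoretical n(NO) = 1.2119 mol, so theoretical mass = 1.2119 × 30.01 = 36.370 g.
At 62.84% yield, actual mass of NO = 36.370 × 0.6284 = 22.855 g.

22.86 g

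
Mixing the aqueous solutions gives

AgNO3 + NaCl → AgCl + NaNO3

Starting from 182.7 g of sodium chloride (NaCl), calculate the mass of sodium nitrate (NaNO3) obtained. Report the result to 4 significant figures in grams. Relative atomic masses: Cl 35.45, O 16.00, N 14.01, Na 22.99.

265.7 g

M(NaCl) = 22.99 + 35.45 = 58.44 g/mol.
M(NaNO3) = 22.99 + 14.01 + 3(16.00) = 85.00 g/mol.
n(NaCl) = 182.70 g / 58.44 g/mol = 3.1263 mol.
From the equation the NaCl:NaNO3 mole ratio is 1:1, so n(NaNO3) = 3.1263 × 1/1 = 3.1263 mol.
Mass of NaNO3 = 3.1263 mol × 85.00 g/mol = 265.73 g.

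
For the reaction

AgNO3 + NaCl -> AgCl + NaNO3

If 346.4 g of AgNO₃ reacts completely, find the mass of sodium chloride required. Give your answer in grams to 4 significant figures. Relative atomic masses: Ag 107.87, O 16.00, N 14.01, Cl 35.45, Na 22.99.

119.2 g

M(AgNO3) = 107.87 + 14.01 + 3(16.00) = 169.88 g/mol.
M(NaCl) = 22.99 + 35.45 = 58.44 g/mol.
n(AgNO3) = 346.40 g / 169.88 g/mol = 2.0391 mol.
From the equation the AgNO3:NaCl mole ratio is 1:1, so n(NaCl) = 2.0391 × 1/1 = 2.0391 mol.
Mass of NaCl = 2.0391 mol × 58.44 g/mol = 119.16 g.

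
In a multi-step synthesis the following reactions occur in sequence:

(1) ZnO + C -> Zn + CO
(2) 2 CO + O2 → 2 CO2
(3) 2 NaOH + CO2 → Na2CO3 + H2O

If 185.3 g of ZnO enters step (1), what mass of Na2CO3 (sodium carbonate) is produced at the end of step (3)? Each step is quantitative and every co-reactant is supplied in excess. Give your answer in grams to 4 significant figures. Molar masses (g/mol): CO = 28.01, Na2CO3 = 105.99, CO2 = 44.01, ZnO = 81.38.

241.3 g

n(ZnO) = 185.3 / 81.38 = 2.2770 mol.
Reaction (1): ZnO→CO ratio 1:1 ⇒ n(CO) = 2.2770 mol.
Reaction (2): CO→CO2 ratio 2:2 ⇒ n(CO2) = 2.2770 mol.
Reaction (3): CO2→Na2CO3 ratio 1:1 ⇒ n(Na2CO3) = 2.2770 mol.
Mass of Na2CO3 = 2.2770 × 105.99 = 241.34 g.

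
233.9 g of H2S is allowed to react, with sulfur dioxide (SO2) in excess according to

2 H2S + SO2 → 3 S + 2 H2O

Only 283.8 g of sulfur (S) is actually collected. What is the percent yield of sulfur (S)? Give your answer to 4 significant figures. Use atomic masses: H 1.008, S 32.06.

M(H2S) = 2(1.008) + 32.06 = 34.076 g/mol.
M(S) = 32.06 g/mol.
n(H2S) = 233.90 g / 34.076 g/mol = 6.8641 mol.
From the equation the H2S:S mole ratio is 2:3, so n(S) = 6.8641 × 3/2 = 10.296 mol.
Mass of S = 10.296 mol × 32.06 g/mol = 330.09 g.
This is the theoretical yield. Percent yield = 283.8 g / 330.09 g × 100% = 85.976%.

85.98 %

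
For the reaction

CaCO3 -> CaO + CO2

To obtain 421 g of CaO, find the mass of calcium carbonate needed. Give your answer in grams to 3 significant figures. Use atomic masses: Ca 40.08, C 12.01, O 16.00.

751 g

M(CaO) = 40.08 + 16.00 = 56.08 g/mol.
M(CaCO3) = 40.08 + 12.01 + 3(16.00) = 100.09 g/mol.
n(CaO) = 421.0 g / 56.08 g/mol = 7.507 mol.
From the equation the CaO:CaCO3 mole ratio is 1:1, so n(CaCO3) = 7.507 × 1/1 = 7.507 mol.
Mass of CaCO3 = 7.507 mol × 100.09 g/mol = 751.4 g.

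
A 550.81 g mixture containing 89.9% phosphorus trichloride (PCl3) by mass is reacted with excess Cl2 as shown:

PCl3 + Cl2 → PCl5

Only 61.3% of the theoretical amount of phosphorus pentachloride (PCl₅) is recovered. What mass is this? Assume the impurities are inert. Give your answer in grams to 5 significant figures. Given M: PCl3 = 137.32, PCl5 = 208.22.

460.27 g

Pure PCl3 available = 550.81 g × 0.899 = 495.178 g.
n(PCl3) = 495.178 g / 137.32 g/mol = 3.60602 mol.
From the equation the PCl3:PCl5 mole ratio is 1:1, so n(PCl5) = 3.60602 × 1/1 = 3.60602 mol.
Mass of PCl5 = 3.60602 mol × 208.22 g/mol = 750.845 g.
Actual mass collected = 750.845 g × 0.613 = 460.268 g.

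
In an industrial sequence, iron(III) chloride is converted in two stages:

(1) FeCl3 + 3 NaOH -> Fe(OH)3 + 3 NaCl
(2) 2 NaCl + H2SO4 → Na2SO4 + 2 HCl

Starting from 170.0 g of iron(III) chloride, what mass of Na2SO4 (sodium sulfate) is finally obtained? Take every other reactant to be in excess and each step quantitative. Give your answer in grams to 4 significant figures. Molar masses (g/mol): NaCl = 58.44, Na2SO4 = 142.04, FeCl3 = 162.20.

223.3 g

n(FeCl3) = 170.00 / 162.20 = 1.0481 mol.
Step 1 gives a 1:3 ratio of FeCl3 to NaCl, so n(NaCl) = 3.1443 mol.
In step 2 the NaCl:Na2SO4 ratio is 2:1, so n(Na2SO4) = 1.5721 mol.
Mass of Na2SO4 = 1.5721 × 142.04 = 223.31 g.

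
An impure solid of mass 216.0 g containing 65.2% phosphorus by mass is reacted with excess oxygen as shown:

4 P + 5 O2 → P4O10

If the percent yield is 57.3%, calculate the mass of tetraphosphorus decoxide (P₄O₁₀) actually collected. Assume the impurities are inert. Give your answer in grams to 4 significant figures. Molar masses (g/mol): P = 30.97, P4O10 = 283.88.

Pure P available = 216.0 g × 0.652 = 140.83 g.
n(P) = 140.83 g / 30.97 g/mol = 4.5474 mol.
From the equation the P:P4O10 mole ratio is 4:1, so n(P4O10) = 4.5474 × 1/4 = 1.1368 mol.
Mass of P4O10 = 1.1368 mol × 283.88 g/mol = 322.73 g.
Actual mass collected = 322.73 g × 0.573 = 184.92 g.

184.9 g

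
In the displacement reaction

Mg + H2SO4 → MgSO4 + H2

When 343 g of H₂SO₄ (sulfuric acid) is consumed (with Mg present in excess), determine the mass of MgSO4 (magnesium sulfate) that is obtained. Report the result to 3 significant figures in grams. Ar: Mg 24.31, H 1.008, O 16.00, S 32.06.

M(H2SO4) = 2(1.008) + 32.06 + 4(16.00) = 98.076 g/mol.
M(MgSO4) = 24.31 + 32.06 + 4(16.00) = 120.37 g/mol.
n(H2SO4) = 343.0 g / 98.076 g/mol = 3.497 mol.
From the equation the H2SO4:MgSO4 mole ratio is 1:1, so n(MgSO4) = 3.497 × 1/1 = 3.497 mol.
Mass of MgSO4 = 3.497 mol × 120.37 g/mol = 421.0 g.

421 g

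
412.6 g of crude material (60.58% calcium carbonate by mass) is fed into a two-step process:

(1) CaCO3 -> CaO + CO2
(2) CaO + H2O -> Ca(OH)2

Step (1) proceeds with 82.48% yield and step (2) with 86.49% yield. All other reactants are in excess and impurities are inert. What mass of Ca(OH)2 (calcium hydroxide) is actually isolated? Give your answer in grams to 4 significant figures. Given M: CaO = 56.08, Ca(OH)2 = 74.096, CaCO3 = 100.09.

Pure CaCO3 = 412.6 × 0.6058 = 249.95 g.
n(CaCO3) = 249.95 / 100.09 = 2.4973 mol.
Step 1 (CaCO3:CaO = 1:1): theoretical n(CaO) = 2.4973 mol; at 82.48% yield, n(CaO) = 2.0598 mol.
Step 2 (CaO:Ca(OH)2 = 1:1): theoretical n(Ca(OH)2) = 2.0598 mol, so theoretical mass = 2.0598 × 74.096 = 152.62 g.
At 86.49% yield, actual mass of Ca(OH)2 = 152.62 × 0.8649 = 132.00 g.

132.0 g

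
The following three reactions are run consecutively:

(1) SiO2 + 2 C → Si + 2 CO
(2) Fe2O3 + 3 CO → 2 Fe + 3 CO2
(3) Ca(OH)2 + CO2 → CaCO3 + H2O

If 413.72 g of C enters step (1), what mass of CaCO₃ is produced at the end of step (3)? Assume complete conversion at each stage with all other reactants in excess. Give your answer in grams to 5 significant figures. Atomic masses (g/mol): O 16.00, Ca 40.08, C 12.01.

M(C) = 12.01 g/mol.
M(CaCO3) = 40.08 + 12.01 + 3(16.00) = 100.09 g/mol.
n(C) = 413.72 / 12.01 = 34.4480 mol.
Reaction (1): C→CO ratio 2:2 ⇒ n(CO) = 34.4480 mol.
Reaction (2): CO→CO2 ratio 3:3 ⇒ n(CO2) = 34.4480 mol.
Reaction (3): CO2→CaCO3 ratio 1:1 ⇒ n(CaCO3) = 34.4480 mol.
Mass of CaCO3 = 34.4480 × 100.09 = 3447.90 g.

3447.9 g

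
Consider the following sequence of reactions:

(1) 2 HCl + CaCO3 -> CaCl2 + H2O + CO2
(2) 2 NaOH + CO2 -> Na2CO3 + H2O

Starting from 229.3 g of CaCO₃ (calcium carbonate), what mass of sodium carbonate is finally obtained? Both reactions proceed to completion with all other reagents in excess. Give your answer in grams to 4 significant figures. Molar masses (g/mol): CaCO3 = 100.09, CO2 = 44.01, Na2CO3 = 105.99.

242.8 g

n(CaCO3) = 229.30 / 100.09 = 2.2909 mol.
Step 1 gives a 1:1 ratio of CaCO3 to CO2, so n(CO2) = 2.2909 mol.
In step 2 the CO2:Na2CO3 ratio is 1:1, so n(Na2CO3) = 2.2909 mol.
Mass of Na2CO3 = 2.2909 × 105.99 = 242.82 g.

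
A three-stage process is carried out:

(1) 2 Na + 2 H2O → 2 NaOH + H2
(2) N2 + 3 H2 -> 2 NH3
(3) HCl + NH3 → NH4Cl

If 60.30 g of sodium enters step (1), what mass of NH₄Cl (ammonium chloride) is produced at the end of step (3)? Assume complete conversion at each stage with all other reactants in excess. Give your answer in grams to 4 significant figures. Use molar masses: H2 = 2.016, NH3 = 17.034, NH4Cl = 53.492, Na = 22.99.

46.77 g

n(Na) = 60.30 / 22.99 = 2.6229 mol.
Reaction (1): Na→H2 ratio 2:1 ⇒ n(H2) = 1.3114 mol.
Reaction (2): H2→NH3 ratio 3:2 ⇒ n(NH3) = 0.87429 mol.
Reaction (3): NH3→NH4Cl ratio 1:1 ⇒ n(NH4Cl) = 0.87429 mol.
Mass of NH4Cl = 0.87429 × 53.492 = 46.768 g.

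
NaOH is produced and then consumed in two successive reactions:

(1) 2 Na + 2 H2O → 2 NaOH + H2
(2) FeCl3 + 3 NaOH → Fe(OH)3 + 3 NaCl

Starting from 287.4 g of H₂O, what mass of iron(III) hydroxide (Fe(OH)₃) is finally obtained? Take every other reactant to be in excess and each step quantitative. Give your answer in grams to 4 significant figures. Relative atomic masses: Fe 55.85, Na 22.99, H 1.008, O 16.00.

M(H2O) = 2(1.008) + 16.00 = 18.016 g/mol.
M(Fe(OH)3) = 55.85 + 3(16.00) + 3(1.008) = 106.874 g/mol.
n(H2O) = 287.40 / 18.016 = 15.952 mol.
Step 1 gives a 2:2 ratio of H2O to NaOH, so n(NaOH) = 15.952 mol.
In step 2 the NaOH:Fe(OH)3 ratio is 3:1, so n(Fe(OH)3) = 5.3175 mol.
Mass of Fe(OH)3 = 5.3175 × 106.874 = 568.30 g.

568.3 g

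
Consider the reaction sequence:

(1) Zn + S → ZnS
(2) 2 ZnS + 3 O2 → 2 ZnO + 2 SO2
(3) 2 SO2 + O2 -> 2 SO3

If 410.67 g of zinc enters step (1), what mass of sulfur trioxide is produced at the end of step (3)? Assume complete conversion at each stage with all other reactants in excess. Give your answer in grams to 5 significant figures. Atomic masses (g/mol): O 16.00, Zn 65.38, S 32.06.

M(Zn) = 65.38 g/mol.
M(SO3) = 32.06 + 3(16.00) = 80.06 g/mol.
n(Zn) = 410.67 / 65.38 = 6.28128 mol.
Reaction (1): Zn→ZnS ratio 1:1 ⇒ n(ZnS) = 6.28128 mol.
Reaction (2): ZnS→SO2 ratio 2:2 ⇒ n(SO2) = 6.28128 mol.
Reaction (3): SO2→SO3 ratio 2:2 ⇒ n(SO3) = 6.28128 mol.
Mass of SO3 = 6.28128 × 80.06 = 502.879 g.

502.88 g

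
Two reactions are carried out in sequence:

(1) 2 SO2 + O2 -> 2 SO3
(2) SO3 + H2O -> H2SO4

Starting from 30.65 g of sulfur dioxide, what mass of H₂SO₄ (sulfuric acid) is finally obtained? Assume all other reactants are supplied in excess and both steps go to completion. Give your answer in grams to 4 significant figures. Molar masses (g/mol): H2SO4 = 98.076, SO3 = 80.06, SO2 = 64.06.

46.93 g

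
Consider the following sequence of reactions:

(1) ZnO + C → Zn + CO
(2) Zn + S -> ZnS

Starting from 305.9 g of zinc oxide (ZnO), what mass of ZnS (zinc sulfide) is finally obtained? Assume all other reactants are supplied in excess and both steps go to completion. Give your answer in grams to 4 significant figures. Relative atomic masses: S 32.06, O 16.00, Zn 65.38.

M(ZnO) = 65.38 + 16.00 = 81.38 g/mol.
M(ZnS) = 65.38 + 32.06 = 97.44 g/mol.
n(ZnO) = 305.90 / 81.38 = 3.7589 mol.
Step 1 gives a 1:1 ratio of ZnO to Zn, so n(Zn) = 3.7589 mol.
In step 2 the Zn:ZnS ratio is 1:1, so n(ZnS) = 3.7589 mol.
Mass of ZnS = 3.7589 × 97.44 = 366.27 g.

366.3 g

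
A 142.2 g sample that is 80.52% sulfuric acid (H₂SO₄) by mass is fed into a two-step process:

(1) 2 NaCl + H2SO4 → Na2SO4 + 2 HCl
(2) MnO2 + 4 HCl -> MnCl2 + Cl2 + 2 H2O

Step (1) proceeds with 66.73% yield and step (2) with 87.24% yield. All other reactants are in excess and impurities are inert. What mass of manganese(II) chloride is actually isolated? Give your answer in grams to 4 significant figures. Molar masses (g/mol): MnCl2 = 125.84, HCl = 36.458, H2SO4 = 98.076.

42.76 g

Pure H2SO4 = 142.2 × 0.8052 = 114.50 g.
n(H2SO4) = 114.50 / 98.076 = 1.1675 mol.
Step 1 (H2SO4:HCl = 1:2): theoretical n(HCl) = 2.3349 mol; at 66.73% yield, n(HCl) = 1.5581 mol.
Step 2 (HCl:MnCl2 = 4:1): theoretical n(MnCl2) = 0.38952 mol, so theoretical mass = 0.38952 × 125.84 = 49.017 g.
At 87.24% yield, actual mass of MnCl2 = 49.017 × 0.8724 = 42.763 g.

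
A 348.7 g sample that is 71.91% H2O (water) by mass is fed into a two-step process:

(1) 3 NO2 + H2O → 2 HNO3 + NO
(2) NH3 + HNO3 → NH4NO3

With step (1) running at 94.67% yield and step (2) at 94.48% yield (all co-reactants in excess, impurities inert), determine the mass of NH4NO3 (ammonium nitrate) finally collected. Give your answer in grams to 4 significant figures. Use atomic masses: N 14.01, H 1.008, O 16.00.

Pure H2O = 348.7 × 0.7191 = 250.75 g.
M(H2O) = 2(1.008) + 16.00 = 18.016 g/mol.
M(NH4NO3) = 2(14.01) + 4(1.008) + 3(16.00) = 80.052 g/mol.
n(H2O) = 250.75 / 18.016 = 13.918 mol.
Step 1 (H2O:HNO3 = 1:2): theoretical n(HNO3) = 27.836 mol; at 94.67% yield, n(HNO3) = 26.353 mol.
Step 2 (HNO3:NH4NO3 = 1:1): theoretical n(NH4NO3) = 26.353 mol, so theoretical mass = 26.353 × 80.052 = 2109.6 g.
At 94.48% yield, actual mass of NH4NO3 = 2109.6 × 0.9448 = 1993.1 g.

1993 g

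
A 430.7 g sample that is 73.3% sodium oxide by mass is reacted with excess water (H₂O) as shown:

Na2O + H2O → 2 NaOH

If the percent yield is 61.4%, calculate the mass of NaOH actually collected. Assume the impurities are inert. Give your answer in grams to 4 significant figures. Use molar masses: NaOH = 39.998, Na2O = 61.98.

250.2 g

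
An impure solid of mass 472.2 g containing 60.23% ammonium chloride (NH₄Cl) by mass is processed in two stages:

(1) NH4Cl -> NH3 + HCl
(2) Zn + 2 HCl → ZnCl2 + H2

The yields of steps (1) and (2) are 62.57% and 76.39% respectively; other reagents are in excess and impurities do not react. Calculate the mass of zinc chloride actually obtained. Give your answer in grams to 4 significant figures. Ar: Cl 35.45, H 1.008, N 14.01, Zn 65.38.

173.2 g

Pure NH4Cl = 472.2 × 0.6023 = 284.41 g.
M(NH4Cl) = 14.01 + 4(1.008) + 35.45 = 53.492 g/mol.
M(ZnCl2) = 65.38 + 2(35.45) = 136.28 g/mol.
n(NH4Cl) = 284.41 / 53.492 = 5.3168 mol.
Step 1 (NH4Cl:HCl = 1:1): theoretical n(HCl) = 5.3168 mol; at 62.57% yield, n(HCl) = 3.3267 mol.
Step 2 (HCl:ZnCl2 = 2:1): theoretical n(ZnCl2) = 1.6634 mol, so theoretical mass = 1.6634 × 136.28 = 226.68 g.
At 76.39% yield, actual mass of ZnCl2 = 226.68 × 0.7639 = 173.16 g.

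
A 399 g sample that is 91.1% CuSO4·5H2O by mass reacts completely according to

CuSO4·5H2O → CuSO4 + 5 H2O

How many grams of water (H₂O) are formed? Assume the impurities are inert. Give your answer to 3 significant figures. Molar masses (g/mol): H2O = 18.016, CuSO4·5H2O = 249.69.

Mass of pure CuSO4·5H2O = 399 g × 0.911 = 363.5 g.
n(CuSO4·5H2O) = 363.5 g / 249.69 g/mol = 1.456 mol.
From the equation the CuSO4·5H2O:H2O mole ratio is 1:5, so n(H2O) = 1.456 × 5/1 = 7.279 mol.
Mass of H2O = 7.279 mol × 18.016 g/mol = 131.1 g.

131 g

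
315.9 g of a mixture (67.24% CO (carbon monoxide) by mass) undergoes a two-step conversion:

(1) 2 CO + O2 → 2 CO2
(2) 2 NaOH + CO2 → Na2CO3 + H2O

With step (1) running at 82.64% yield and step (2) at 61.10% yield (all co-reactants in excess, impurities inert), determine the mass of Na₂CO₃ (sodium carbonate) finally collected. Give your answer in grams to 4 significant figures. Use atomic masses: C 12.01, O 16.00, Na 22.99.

405.8 g

Pure CO = 315.9 × 0.6724 = 212.41 g.
M(CO) = 12.01 + 16.00 = 28.01 g/mol.
M(Na2CO3) = 2(22.99) + 12.01 + 3(16.00) = 105.99 g/mol.
n(CO) = 212.41 / 28.01 = 7.5834 mol.
Step 1 (CO:CO2 = 2:2): theoretical n(CO2) = 7.5834 mol; at 82.64% yield, n(CO2) = 6.2669 mol.
Step 2 (CO2:Na2CO3 = 1:1): theoretical n(Na2CO3) = 6.2669 mol, so theoretical mass = 6.2669 × 105.99 = 664.23 g.
At 61.10% yield, actual mass of Na2CO3 = 664.23 × 0.6110 = 405.85 g.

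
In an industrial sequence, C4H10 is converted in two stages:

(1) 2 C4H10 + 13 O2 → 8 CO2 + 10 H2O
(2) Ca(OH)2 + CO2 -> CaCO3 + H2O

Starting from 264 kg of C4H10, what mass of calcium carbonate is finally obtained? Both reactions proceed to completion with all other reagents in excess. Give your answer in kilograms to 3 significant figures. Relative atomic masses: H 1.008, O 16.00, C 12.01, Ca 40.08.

1820 kg

M(C4H10) = 4(12.01) + 10(1.008) = 58.12 g/mol.
M(CaCO3) = 40.08 + 12.01 + 3(16.00) = 100.09 g/mol.
264 kg = 264000 g.
n(C4H10) = 264000 / 58.12 = 4542 mol.
Step 1 gives a 2:8 ratio of C4H10 to CO2, so n(CO2) = 18170 mol.
In step 2 the CO2:CaCO3 ratio is 1:1, so n(CaCO3) = 18170 mol.
Mass of CaCO3 = 18170 × 100.09 = 1.819 × 10^6 g = 1820 kg.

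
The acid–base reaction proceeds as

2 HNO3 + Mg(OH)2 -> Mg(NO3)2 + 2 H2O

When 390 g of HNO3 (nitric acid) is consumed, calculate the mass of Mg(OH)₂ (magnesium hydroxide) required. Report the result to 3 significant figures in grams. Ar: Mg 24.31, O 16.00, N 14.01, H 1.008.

180 g

M(HNO3) = 1.008 + 14.01 + 3(16.00) = 63.018 g/mol.
M(Mg(OH)2) = 24.31 + 2(16.00) + 2(1.008) = 58.326 g/mol.
n(HNO3) = 390.0 g / 63.018 g/mol = 6.189 mol.
From the equation the HNO3:Mg(OH)2 mole ratio is 2:1, so n(Mg(OH)2) = 6.189 × 1/2 = 3.094 mol.
Mass of Mg(OH)2 = 3.094 mol × 58.326 g/mol = 180.5 g.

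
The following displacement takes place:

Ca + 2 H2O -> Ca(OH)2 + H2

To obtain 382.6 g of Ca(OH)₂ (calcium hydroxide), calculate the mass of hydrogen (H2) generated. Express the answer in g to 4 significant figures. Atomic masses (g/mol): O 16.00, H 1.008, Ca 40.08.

M(Ca(OH)2) = 40.08 + 2(16.00) + 2(1.008) = 74.096 g/mol.
M(H2) = 2(1.008) = 2.016 g/mol.
n(Ca(OH)2) = 382.60 g / 74.096 g/mol = 5.1636 mol.
From the equation the Ca(OH)2:H2 mole ratio is 1:1, so n(H2) = 5.1636 × 1/1 = 5.1636 mol.
Mass of H2 = 5.1636 mol × 2.016 g/mol = 10.410 g.

10.41 g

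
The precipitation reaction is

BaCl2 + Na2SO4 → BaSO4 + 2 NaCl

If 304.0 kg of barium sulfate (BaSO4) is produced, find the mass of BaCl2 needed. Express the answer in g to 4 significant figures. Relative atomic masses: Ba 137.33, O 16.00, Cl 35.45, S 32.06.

M(BaSO4) = 137.33 + 32.06 + 4(16.00) = 233.39 g/mol.
M(BaCl2) = 137.33 + 2(35.45) = 208.23 g/mol.
Convert: 304.0 kg = 304000 g.
n(BaSO4) = 304000 g / 233.39 g/mol = 1302.5 mol.
From the equation the BaSO4:BaCl2 mole ratio is 1:1, so n(BaCl2) = 1302.5 × 1/1 = 1302.5 mol.
Mass of BaCl2 = 1302.5 mol × 208.23 g/mol = 271230 g.

271200 g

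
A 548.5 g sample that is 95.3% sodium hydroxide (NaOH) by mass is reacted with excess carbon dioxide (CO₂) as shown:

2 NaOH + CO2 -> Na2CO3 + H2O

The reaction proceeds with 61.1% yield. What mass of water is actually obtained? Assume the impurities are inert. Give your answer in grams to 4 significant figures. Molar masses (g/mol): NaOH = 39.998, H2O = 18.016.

Pure NaOH available = 548.5 g × 0.953 = 522.72 g.
n(NaOH) = 522.72 g / 39.998 g/mol = 13.069 mol.
From the equation the NaOH:H2O mole ratio is 2:1, so n(H2O) = 13.069 × 1/2 = 6.5343 mol.
Mass of H2O = 6.5343 mol × 18.016 g/mol = 117.72 g.
Actual mass collected = 117.72 g × 0.611 = 71.928 g.

71.93 g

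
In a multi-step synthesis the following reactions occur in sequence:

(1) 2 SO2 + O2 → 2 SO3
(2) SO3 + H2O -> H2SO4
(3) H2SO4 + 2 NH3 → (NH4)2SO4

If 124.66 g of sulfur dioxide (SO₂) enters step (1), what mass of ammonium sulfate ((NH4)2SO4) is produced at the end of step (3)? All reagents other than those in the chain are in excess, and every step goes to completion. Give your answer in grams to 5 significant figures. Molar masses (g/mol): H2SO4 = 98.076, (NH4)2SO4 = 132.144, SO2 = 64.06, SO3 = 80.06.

257.15 g

n(SO2) = 124.66 / 64.06 = 1.94599 mol.
Reaction (1): SO2→SO3 ratio 2:2 ⇒ n(SO3) = 1.94599 mol.
Reaction (2): SO3→H2SO4 ratio 1:1 ⇒ n(H2SO4) = 1.94599 mol.
Reaction (3): H2SO4→(NH4)2SO4 ratio 1:1 ⇒ n((NH4)2SO4) = 1.94599 mol.
Mass of (NH4)2SO4 = 1.94599 × 132.144 = 257.151 g.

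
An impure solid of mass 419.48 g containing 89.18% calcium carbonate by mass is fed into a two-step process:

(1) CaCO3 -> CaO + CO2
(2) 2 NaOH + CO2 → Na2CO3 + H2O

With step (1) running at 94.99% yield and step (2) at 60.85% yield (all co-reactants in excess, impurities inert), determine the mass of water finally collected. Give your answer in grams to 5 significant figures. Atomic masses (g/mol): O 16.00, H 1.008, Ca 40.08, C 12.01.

Pure CaCO3 = 419.48 × 0.8918 = 374.092 g.
M(CaCO3) = 40.08 + 12.01 + 3(16.00) = 100.09 g/mol.
M(H2O) = 2(1.008) + 16.00 = 18.016 g/mol.
n(CaCO3) = 374.092 / 100.09 = 3.73756 mol.
Step 1 (CaCO3:CO2 = 1:1): theoretical n(CO2) = 3.73756 mol; at 94.99% yield, n(CO2) = 3.55031 mol.
Step 2 (CO2:H2O = 1:1): theoretical n(H2O) = 3.55031 mol, so theoretical mass = 3.55031 × 18.016 = 63.9623 g.
At 60.85% yield, actual mass of H2O = 63.9623 × 0.6085 = 38.9211 g.

38.921 g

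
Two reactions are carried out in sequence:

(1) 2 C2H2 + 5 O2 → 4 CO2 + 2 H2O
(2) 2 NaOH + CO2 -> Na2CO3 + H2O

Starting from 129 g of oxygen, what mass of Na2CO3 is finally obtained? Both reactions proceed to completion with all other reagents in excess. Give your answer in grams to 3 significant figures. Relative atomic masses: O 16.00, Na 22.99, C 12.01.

342 g

M(O2) = 2(16.00) = 32.00 g/mol.
M(Na2CO3) = 2(22.99) + 12.01 + 3(16.00) = 105.99 g/mol.
n(O2) = 129.0 / 32.00 = 4.031 mol.
Step 1 gives a 5:4 ratio of O2 to CO2, so n(CO2) = 3.225 mol.
In step 2 the CO2:Na2CO3 ratio is 1:1, so n(Na2CO3) = 3.225 mol.
Mass of Na2CO3 = 3.225 × 105.99 = 341.8 g.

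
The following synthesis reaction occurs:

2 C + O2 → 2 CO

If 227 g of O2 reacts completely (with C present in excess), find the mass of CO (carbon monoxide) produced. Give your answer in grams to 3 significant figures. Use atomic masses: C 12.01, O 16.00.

397 g

M(O2) = 2(16.00) = 32.00 g/mol.
M(CO) = 12.01 + 16.00 = 28.01 g/mol.
n(O2) = 227.0 g / 32.00 g/mol = 7.094 mol.
From the equation the O2:CO mole ratio is 1:2, so n(CO) = 7.094 × 2/1 = 14.19 mol.
Mass of CO = 14.19 mol × 28.01 g/mol = 397.4 g.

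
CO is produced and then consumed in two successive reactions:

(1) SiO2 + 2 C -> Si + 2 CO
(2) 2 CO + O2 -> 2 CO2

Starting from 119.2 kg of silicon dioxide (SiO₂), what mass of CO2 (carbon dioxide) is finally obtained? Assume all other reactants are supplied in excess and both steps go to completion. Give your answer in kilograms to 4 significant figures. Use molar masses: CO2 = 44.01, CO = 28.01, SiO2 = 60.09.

174.6 kg

119.2 kg = 119200 g.
n(SiO2) = 119200 / 60.09 = 1983.7 mol.
Step 1 gives a 1:2 ratio of SiO2 to CO, so n(CO) = 3967.4 mol.
In step 2 the CO:CO2 ratio is 2:2, so n(CO2) = 3967.4 mol.
Mass of CO2 = 3967.4 × 44.01 = 174600 g = 174.6 kg.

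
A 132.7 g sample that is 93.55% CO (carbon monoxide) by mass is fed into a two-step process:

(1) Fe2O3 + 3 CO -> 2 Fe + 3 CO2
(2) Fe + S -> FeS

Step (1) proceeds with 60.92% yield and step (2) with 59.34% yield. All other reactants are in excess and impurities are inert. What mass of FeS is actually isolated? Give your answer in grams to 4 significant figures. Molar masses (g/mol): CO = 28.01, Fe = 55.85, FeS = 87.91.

93.90 g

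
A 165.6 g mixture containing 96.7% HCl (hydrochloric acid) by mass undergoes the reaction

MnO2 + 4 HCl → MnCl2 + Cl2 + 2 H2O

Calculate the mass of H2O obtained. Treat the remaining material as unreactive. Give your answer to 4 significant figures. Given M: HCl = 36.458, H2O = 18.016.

39.57 g

Mass of pure HCl = 165.6 g × 0.967 = 160.14 g.
n(HCl) = 160.14 g / 36.458 g/mol = 4.3923 mol.
From the equation the HCl:H2O mole ratio is 4:2, so n(H2O) = 4.3923 × 2/4 = 2.1962 mol.
Mass of H2O = 2.1962 mol × 18.016 g/mol = 39.566 g.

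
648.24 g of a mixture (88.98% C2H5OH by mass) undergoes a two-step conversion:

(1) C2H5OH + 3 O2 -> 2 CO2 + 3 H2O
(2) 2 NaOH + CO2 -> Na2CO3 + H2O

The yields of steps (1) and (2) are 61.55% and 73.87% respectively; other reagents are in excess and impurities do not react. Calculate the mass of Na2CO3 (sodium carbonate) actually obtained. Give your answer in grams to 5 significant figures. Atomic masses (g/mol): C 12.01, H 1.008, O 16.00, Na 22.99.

Pure C2H5OH = 648.24 × 0.8898 = 576.804 g.
M(C2H5OH) = 2(12.01) + 6(1.008) + 16.00 = 46.068 g/mol.
M(Na2CO3) = 2(22.99) + 12.01 + 3(16.00) = 105.99 g/mol.
n(C2H5OH) = 576.804 / 46.068 = 12.5207 mol.
Step 1 (C2H5OH:CO2 = 1:2): theoretical n(CO2) = 25.0414 mol; at 61.55% yield, n(CO2) = 15.4130 mol.
Step 2 (CO2:Na2CO3 = 1:1): theoretical n(Na2CO3) = 15.4130 mol, so theoretical mass = 15.4130 × 105.99 = 1633.62 g.
At 73.87% yield, actual mass of Na2CO3 = 1633.62 × 0.7387 = 1206.76 g.

1206.8 g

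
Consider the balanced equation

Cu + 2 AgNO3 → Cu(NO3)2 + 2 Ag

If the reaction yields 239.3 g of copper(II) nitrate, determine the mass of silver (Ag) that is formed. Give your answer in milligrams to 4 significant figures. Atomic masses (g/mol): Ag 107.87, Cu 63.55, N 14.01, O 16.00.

M(Cu(NO3)2) = 63.55 + 2(14.01) + 6(16.00) = 187.57 g/mol.
M(Ag) = 107.87 g/mol.
n(Cu(NO3)2) = 239.30 g / 187.57 g/mol = 1.2758 mol.
From the equation the Cu(NO3)2:Ag mole ratio is 1:2, so n(Ag) = 1.2758 × 2/1 = 2.5516 mol.
Mass of Ag = 2.5516 mol × 107.87 g/mol = 275.24 g.
Converting to mg: 275.24 g = 275200 mg.

275200 mg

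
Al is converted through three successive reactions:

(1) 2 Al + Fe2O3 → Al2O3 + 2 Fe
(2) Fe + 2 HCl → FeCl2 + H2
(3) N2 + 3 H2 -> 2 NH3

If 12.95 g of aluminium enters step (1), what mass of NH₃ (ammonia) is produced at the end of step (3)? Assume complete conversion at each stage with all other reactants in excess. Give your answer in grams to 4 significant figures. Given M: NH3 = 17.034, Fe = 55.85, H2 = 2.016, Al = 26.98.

5.451 g

n(Al) = 12.95 / 26.98 = 0.47999 mol.
Reaction (1): Al→Fe ratio 2:2 ⇒ n(Fe) = 0.47999 mol.
Reaction (2): Fe→H2 ratio 1:1 ⇒ n(H2) = 0.47999 mol.
Reaction (3): H2→NH3 ratio 3:2 ⇒ n(NH3) = 0.31999 mol.
Mass of NH3 = 0.31999 × 17.034 = 5.4507 g.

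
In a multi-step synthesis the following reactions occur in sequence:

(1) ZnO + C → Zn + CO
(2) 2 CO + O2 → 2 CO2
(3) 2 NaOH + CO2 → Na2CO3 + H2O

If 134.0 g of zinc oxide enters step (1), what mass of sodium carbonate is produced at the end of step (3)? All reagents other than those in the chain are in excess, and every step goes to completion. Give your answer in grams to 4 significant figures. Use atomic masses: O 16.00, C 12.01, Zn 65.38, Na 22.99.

M(ZnO) = 65.38 + 16.00 = 81.38 g/mol.
M(Na2CO3) = 2(22.99) + 12.01 + 3(16.00) = 105.99 g/mol.
n(ZnO) = 134.0 / 81.38 = 1.6466 mol.
Reaction (1): ZnO→CO ratio 1:1 ⇒ n(CO) = 1.6466 mol.
Reaction (2): CO→CO2 ratio 2:2 ⇒ n(CO2) = 1.6466 mol.
Reaction (3): CO2→Na2CO3 ratio 1:1 ⇒ n(Na2CO3) = 1.6466 mol.
Mass of Na2CO3 = 1.6466 × 105.99 = 174.52 g.

174.5 g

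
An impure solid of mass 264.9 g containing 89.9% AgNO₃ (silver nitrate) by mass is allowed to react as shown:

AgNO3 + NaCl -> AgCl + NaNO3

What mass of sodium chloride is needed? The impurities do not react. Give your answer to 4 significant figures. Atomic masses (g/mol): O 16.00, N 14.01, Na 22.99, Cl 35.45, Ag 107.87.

81.92 g

Mass of pure AgNO3 = 264.9 g × 0.899 = 238.15 g.
M(AgNO3) = 107.87 + 14.01 + 3(16.00) = 169.88 g/mol.
M(NaCl) = 22.99 + 35.45 = 58.44 g/mol.
n(AgNO3) = 238.15 g / 169.88 g/mol = 1.4018 mol.
From the equation the AgNO3:NaCl mole ratio is 1:1, so n(NaCl) = 1.4018 × 1/1 = 1.4018 mol.
Mass of NaCl = 1.4018 mol × 58.44 g/mol = 81.924 g.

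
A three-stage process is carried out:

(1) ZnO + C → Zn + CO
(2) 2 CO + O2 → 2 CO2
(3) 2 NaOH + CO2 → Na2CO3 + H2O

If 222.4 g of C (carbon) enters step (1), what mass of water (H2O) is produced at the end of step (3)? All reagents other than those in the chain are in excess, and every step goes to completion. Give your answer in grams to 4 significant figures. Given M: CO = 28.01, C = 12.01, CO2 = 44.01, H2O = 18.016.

333.6 g

n(C) = 222.4 / 12.01 = 18.518 mol.
Reaction (1): C→CO ratio 1:1 ⇒ n(CO) = 18.518 mol.
Reaction (2): CO→CO2 ratio 2:2 ⇒ n(CO2) = 18.518 mol.
Reaction (3): CO2→H2O ratio 1:1 ⇒ n(H2O) = 18.518 mol.
Mass of H2O = 18.518 × 18.016 = 333.62 g.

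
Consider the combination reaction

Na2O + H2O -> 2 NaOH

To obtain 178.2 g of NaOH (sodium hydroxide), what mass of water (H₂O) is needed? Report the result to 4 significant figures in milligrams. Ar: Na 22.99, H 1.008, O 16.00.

M(NaOH) = 22.99 + 16.00 + 1.008 = 39.998 g/mol.
M(H2O) = 2(1.008) + 16.00 = 18.016 g/mol.
n(NaOH) = 178.20 g / 39.998 g/mol = 4.4552 mol.
From the equation the NaOH:H2O mole ratio is 2:1, so n(H2O) = 4.4552 × 1/2 = 2.2276 mol.
Mass of H2O = 2.2276 mol × 18.016 g/mol = 40.133 g.
Converting to mg: 40.133 g = 40130 mg.

40130 mg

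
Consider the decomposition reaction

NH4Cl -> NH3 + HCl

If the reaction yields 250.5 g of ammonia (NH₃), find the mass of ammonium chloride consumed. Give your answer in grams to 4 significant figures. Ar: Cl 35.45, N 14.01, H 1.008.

M(NH3) = 14.01 + 3(1.008) = 17.034 g/mol.
M(NH4Cl) = 14.01 + 4(1.008) + 35.45 = 53.492 g/mol.
n(NH3) = 250.50 g / 17.034 g/mol = 14.706 mol.
From the equation the NH3:NH4Cl mole ratio is 1:1, so n(NH4Cl) = 14.706 × 1/1 = 14.706 mol.
Mass of NH4Cl = 14.706 mol × 53.492 g/mol = 786.65 g.

786.6 g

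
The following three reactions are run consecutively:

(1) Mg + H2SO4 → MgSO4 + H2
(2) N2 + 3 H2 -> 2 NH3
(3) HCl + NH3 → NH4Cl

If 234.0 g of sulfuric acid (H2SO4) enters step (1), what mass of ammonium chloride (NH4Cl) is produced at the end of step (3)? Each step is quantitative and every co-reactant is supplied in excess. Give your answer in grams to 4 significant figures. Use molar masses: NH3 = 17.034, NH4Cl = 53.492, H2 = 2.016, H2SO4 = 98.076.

n(H2SO4) = 234.0 / 98.076 = 2.3859 mol.
Reaction (1): H2SO4→H2 ratio 1:1 ⇒ n(H2) = 2.3859 mol.
Reaction (2): H2→NH3 ratio 3:2 ⇒ n(NH3) = 1.5906 mol.
Reaction (3): NH3→NH4Cl ratio 1:1 ⇒ n(NH4Cl) = 1.5906 mol.
Mass of NH4Cl = 1.5906 × 53.492 = 85.085 g.

85.08 g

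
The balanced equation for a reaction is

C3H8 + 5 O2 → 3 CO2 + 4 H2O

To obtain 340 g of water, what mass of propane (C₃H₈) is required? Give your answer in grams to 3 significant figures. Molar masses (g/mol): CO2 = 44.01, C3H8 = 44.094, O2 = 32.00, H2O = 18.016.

208 g

n(H2O) = 340.0 g / 18.016 g/mol = 18.87 mol.
From the equation the H2O:C3H8 mole ratio is 4:1, so n(C3H8) = 18.87 × 1/4 = 4.718 mol.
Mass of C3H8 = 4.718 mol × 44.094 g/mol = 208.0 g.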